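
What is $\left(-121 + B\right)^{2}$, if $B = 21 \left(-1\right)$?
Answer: $20164$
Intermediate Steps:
$B = -21$
$\left(-121 + B\right)^{2} = \left(-121 - 21\right)^{2} = \left(-142\right)^{2} = 20164$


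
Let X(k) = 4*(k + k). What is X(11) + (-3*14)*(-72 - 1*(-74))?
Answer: 4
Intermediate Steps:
X(k) = 8*k (X(k) = 4*(2*k) = 8*k)
X(11) + (-3*14)*(-72 - 1*(-74)) = 8*11 + (-3*14)*(-72 - 1*(-74)) = 88 - 42*(-72 + 74) = 88 - 42*2 = 88 - 84 = 4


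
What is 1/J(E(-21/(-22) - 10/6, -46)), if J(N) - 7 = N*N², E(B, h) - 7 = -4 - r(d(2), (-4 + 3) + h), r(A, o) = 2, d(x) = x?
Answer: ⅛ ≈ 0.12500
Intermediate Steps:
E(B, h) = 1 (E(B, h) = 7 + (-4 - 1*2) = 7 + (-4 - 2) = 7 - 6 = 1)
J(N) = 7 + N³ (J(N) = 7 + N*N² = 7 + N³)
1/J(E(-21/(-22) - 10/6, -46)) = 1/(7 + 1³) = 1/(7 + 1) = 1/8 = ⅛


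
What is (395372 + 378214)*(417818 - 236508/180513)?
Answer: 6482766213006204/20057 ≈ 3.2322e+11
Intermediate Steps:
(395372 + 378214)*(417818 - 236508/180513) = 773586*(417818 - 236508*1/180513) = 773586*(417818 - 78836/60171) = 773586*(25140448042/60171) = 6482766213006204/20057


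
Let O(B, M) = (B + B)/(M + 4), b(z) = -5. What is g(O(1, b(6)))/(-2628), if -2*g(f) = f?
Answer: -1/2628 ≈ -0.00038052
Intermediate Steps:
O(B, M) = 2*B/(4 + M) (O(B, M) = (2*B)/(4 + M) = 2*B/(4 + M))
g(f) = -f/2
g(O(1, b(6)))/(-2628) = -1/(4 - 5)/(-2628) = -1/(-1)*(-1/2628) = -(-1)*(-1/2628) = -1/2*(-2)*(-1/2628) = 1*(-1/2628) = -1/2628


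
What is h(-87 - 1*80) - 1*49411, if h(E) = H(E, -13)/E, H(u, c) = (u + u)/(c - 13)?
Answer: -642344/13 ≈ -49411.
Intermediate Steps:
H(u, c) = 2*u/(-13 + c) (H(u, c) = (2*u)/(-13 + c) = 2*u/(-13 + c))
h(E) = -1/13 (h(E) = (2*E/(-13 - 13))/E = (2*E/(-26))/E = (2*E*(-1/26))/E = (-E/13)/E = -1/13)
h(-87 - 1*80) - 1*49411 = -1/13 - 1*49411 = -1/13 - 49411 = -642344/13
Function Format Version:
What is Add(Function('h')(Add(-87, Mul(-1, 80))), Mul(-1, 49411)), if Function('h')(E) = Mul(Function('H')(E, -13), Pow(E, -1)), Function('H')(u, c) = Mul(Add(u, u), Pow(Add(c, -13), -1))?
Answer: Rational(-642344, 13) ≈ -49411.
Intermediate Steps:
Function('H')(u, c) = Mul(2, u, Pow(Add(-13, c), -1)) (Function('H')(u, c) = Mul(Mul(2, u), Pow(Add(-13, c), -1)) = Mul(2, u, Pow(Add(-13, c), -1)))
Function('h')(E) = Rational(-1, 13) (Function('h')(E) = Mul(Mul(2, E, Pow(Add(-13, -13), -1)), Pow(E, -1)) = Mul(Mul(2, E, Pow(-26, -1)), Pow(E, -1)) = Mul(Mul(2, E, Rational(-1, 26)), Pow(E, -1)) = Mul(Mul(Rational(-1, 13), E), Pow(E, -1)) = Rational(-1, 13))
Add(Function('h')(Add(-87, Mul(-1, 80))), Mul(-1, 49411)) = Add(Rational(-1, 13), Mul(-1, 49411)) = Add(Rational(-1, 13), -49411) = Rational(-642344, 13)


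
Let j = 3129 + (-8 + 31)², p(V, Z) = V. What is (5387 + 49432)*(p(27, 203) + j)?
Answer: 202008015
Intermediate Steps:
j = 3658 (j = 3129 + 23² = 3129 + 529 = 3658)
(5387 + 49432)*(p(27, 203) + j) = (5387 + 49432)*(27 + 3658) = 54819*3685 = 202008015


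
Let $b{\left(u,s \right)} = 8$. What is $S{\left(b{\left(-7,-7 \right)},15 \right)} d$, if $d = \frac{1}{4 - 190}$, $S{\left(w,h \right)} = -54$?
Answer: $\frac{9}{31} \approx 0.29032$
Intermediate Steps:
$d = - \frac{1}{186}$ ($d = \frac{1}{4 - 190} = \frac{1}{-186} = - \frac{1}{186} \approx -0.0053763$)
$S{\left(b{\left(-7,-7 \right)},15 \right)} d = \left(-54\right) \left(- \frac{1}{186}\right) = \frac{9}{31}$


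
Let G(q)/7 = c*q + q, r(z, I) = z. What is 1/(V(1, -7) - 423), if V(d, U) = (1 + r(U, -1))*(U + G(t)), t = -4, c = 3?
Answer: 1/291 ≈ 0.0034364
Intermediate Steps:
G(q) = 28*q (G(q) = 7*(3*q + q) = 7*(4*q) = 28*q)
V(d, U) = (1 + U)*(-112 + U) (V(d, U) = (1 + U)*(U + 28*(-4)) = (1 + U)*(U - 112) = (1 + U)*(-112 + U))
1/(V(1, -7) - 423) = 1/((-112 + (-7)² - 111*(-7)) - 423) = 1/((-112 + 49 + 777) - 423) = 1/(714 - 423) = 1/291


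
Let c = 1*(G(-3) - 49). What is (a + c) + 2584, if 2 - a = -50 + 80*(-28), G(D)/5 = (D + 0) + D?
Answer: 4797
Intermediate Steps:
G(D) = 10*D (G(D) = 5*((D + 0) + D) = 5*(D + D) = 5*(2*D) = 10*D)
c = -79 (c = 1*(10*(-3) - 49) = 1*(-30 - 49) = 1*(-79) = -79)
a = 2292 (a = 2 - (-50 + 80*(-28)) = 2 - (-50 - 2240) = 2 - 1*(-2290) = 2 + 2290 = 2292)
(a + c) + 2584 = (2292 - 79) + 2584 = 2213 + 2584 = 4797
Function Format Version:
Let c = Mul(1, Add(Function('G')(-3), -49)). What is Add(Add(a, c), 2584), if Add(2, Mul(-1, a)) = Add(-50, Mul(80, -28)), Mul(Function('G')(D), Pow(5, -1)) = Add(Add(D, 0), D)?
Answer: 4797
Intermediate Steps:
Function('G')(D) = Mul(10, D) (Function('G')(D) = Mul(5, Add(Add(D, 0), D)) = Mul(5, Add(D, D)) = Mul(5, Mul(2, D)) = Mul(10, D))
c = -79 (c = Mul(1, Add(Mul(10, -3), -49)) = Mul(1, Add(-30, -49)) = Mul(1, -79) = -79)
a = 2292 (a = Add(2, Mul(-1, Add(-50, Mul(80, -28)))) = Add(2, Mul(-1, Add(-50, -2240))) = Add(2, Mul(-1, -2290)) = Add(2, 2290) = 2292)
Add(Add(a, c), 2584) = Add(Add(2292, -79), 2584) = Add(2213, 2584) = 4797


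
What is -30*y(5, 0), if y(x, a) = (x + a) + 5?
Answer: -300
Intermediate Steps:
y(x, a) = 5 + a + x (y(x, a) = (a + x) + 5 = 5 + a + x)
-30*y(5, 0) = -30*(5 + 0 + 5) = -30*10 = -300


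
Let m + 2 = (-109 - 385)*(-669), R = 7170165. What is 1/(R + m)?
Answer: 1/7500649 ≈ 1.3332e-7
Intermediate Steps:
m = 330484 (m = -2 + (-109 - 385)*(-669) = -2 - 494*(-669) = -2 + 330486 = 330484)
1/(R + m) = 1/(7170165 + 330484) = 1/7500649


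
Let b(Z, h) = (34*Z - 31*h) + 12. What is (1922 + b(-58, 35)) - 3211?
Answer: -4334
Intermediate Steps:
b(Z, h) = 12 - 31*h + 34*Z (b(Z, h) = (-31*h + 34*Z) + 12 = 12 - 31*h + 34*Z)
(1922 + b(-58, 35)) - 3211 = (1922 + (12 - 31*35 + 34*(-58))) - 3211 = (1922 + (12 - 1085 - 1972)) - 3211 = (1922 - 3045) - 3211 = -1123 - 3211 = -4334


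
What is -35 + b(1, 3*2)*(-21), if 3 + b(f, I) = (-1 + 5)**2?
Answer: -308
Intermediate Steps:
b(f, I) = 13 (b(f, I) = -3 + (-1 + 5)**2 = -3 + 4**2 = -3 + 16 = 13)
-35 + b(1, 3*2)*(-21) = -35 + 13*(-21) = -35 - 273 = -308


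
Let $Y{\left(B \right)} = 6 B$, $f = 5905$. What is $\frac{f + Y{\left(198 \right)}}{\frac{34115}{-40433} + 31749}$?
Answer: $\frac{286791269}{1283673202} \approx 0.22341$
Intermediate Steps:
$\frac{f + Y{\left(198 \right)}}{\frac{34115}{-40433} + 31749} = \frac{5905 + 6 \cdot 198}{\frac{34115}{-40433} + 31749} = \frac{5905 + 1188}{34115 \left(- \frac{1}{40433}\right) + 31749} = \frac{7093}{- \frac{34115}{40433} + 31749} = \frac{7093}{\frac{1283673202}{40433}} = 7093 \cdot \frac{40433}{1283673202} = \frac{286791269}{1283673202}$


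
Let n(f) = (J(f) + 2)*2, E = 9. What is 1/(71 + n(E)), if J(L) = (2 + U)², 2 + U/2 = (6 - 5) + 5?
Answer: 1/275 ≈ 0.0036364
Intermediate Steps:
U = 8 (U = -4 + 2*((6 - 5) + 5) = -4 + 2*(1 + 5) = -4 + 2*6 = -4 + 12 = 8)
J(L) = 100 (J(L) = (2 + 8)² = 10² = 100)
n(f) = 204 (n(f) = (100 + 2)*2 = 102*2 = 204)
1/(71 + n(E)) = 1/(71 + 204) = 1/275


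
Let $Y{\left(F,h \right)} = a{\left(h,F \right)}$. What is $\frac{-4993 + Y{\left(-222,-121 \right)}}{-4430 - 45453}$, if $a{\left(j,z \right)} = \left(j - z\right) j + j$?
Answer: $\frac{17335}{49883} \approx 0.34751$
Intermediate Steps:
$a{\left(j,z \right)} = j + j \left(j - z\right)$ ($a{\left(j,z \right)} = j \left(j - z\right) + j = j + j \left(j - z\right)$)
$Y{\left(F,h \right)} = h \left(1 + h - F\right)$
$\frac{-4993 + Y{\left(-222,-121 \right)}}{-4430 - 45453} = \frac{-4993 - 121 \left(1 - 121 - -222\right)}{-4430 - 45453} = \frac{-4993 - 121 \left(1 - 121 + 222\right)}{-49883} = \left(-4993 - 12342\right) \left(- \frac{1}{49883}\right) = \left(-17335\right) \left(- \frac{1}{49883}\right) = \frac{17335}{49883}$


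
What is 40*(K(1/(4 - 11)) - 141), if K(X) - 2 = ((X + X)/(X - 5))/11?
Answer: -550420/99 ≈ -5559.8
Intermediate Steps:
K(X) = 2 + 2*X/(11*(-5 + X)) (K(X) = 2 + ((X + X)/(X - 5))/11 = 2 + ((2*X)/(-5 + X))*(1/11) = 2 + (2*X/(-5 + X))*(1/11) = 2 + 2*X/(11*(-5 + X)))
40*(K(1/(4 - 11)) - 141) = 40*(2*(-55 + 12/(4 - 11))/(11*(-5 + 1/(4 - 11))) - 141) = 40*(2*(-55 + 12/(-7))/(11*(-5 + 1/(-7))) - 141) = 40*(2*(-55 + 12*(-1/7))/(11*(-5 - 1/7)) - 141) = 40*(2*(-55 - 12/7)/(11*(-36/7)) - 141) = 40*((2/11)*(-7/36)*(-397/7) - 141) = 40*(397/198 - 141) = 40*(-27521/198) = -550420/99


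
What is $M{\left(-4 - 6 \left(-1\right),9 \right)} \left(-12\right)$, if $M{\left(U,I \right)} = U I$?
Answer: $-216$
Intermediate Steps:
$M{\left(U,I \right)} = I U$
$M{\left(-4 - 6 \left(-1\right),9 \right)} \left(-12\right) = 9 \left(-4 - 6 \left(-1\right)\right) \left(-12\right) = 9 \left(-4 - -6\right) \left(-12\right) = 9 \left(-4 + 6\right) \left(-12\right) = 9 \cdot 2 \left(-12\right) = 18 \left(-12\right) = -216$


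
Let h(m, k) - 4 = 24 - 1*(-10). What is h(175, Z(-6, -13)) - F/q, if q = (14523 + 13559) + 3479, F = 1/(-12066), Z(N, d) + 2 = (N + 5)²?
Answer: 14470970989/380815026 ≈ 38.000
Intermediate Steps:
Z(N, d) = -2 + (5 + N)² (Z(N, d) = -2 + (N + 5)² = -2 + (5 + N)²)
h(m, k) = 38 (h(m, k) = 4 + (24 - 1*(-10)) = 4 + (24 + 10) = 4 + 34 = 38)
F = -1/12066 ≈ -8.2877e-5
q = 31561 (q = 28082 + 3479 = 31561)
h(175, Z(-6, -13)) - F/q = 38 - (-1)/(12066*31561) = 38 - 1*(-1/380815026) = 38 + 1/380815026 = 14470970989/380815026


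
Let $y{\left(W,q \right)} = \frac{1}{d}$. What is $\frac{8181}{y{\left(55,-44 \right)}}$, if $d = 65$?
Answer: $531765$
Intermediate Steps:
$y{\left(W,q \right)} = \frac{1}{65}$
$\frac{8181}{y{\left(55,-44 \right)}} = 8181 \frac{1}{\frac{1}{65}} = 8181 \cdot 65 = 531765$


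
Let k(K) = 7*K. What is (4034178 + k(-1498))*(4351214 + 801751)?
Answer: 20733944046780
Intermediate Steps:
(4034178 + k(-1498))*(4351214 + 801751) = (4034178 + 7*(-1498))*(4351214 + 801751) = (4034178 - 10486)*5152965 = 4023692*5152965 = 20733944046780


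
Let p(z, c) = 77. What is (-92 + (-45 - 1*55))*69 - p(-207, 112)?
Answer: -13325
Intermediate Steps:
(-92 + (-45 - 1*55))*69 - p(-207, 112) = (-92 + (-45 - 1*55))*69 - 1*77 = (-92 + (-45 - 55))*69 - 77 = (-92 - 100)*69 - 77 = -192*69 - 77 = -13248 - 77 = -13325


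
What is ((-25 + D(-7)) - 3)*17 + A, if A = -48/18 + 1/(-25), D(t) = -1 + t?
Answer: -46103/75 ≈ -614.71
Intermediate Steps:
A = -203/75 (A = -48*1/18 + 1*(-1/25) = -8/3 - 1/25 = -203/75 ≈ -2.7067)
((-25 + D(-7)) - 3)*17 + A = ((-25 + (-1 - 7)) - 3)*17 - 203/75 = ((-25 - 8) - 3)*17 - 203/75 = (-33 - 3)*17 - 203/75 = -36*17 - 203/75 = -612 - 203/75 = -46103/75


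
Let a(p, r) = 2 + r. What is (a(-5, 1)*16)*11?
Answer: 528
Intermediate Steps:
(a(-5, 1)*16)*11 = ((2 + 1)*16)*11 = (3*16)*11 = 48*11 = 528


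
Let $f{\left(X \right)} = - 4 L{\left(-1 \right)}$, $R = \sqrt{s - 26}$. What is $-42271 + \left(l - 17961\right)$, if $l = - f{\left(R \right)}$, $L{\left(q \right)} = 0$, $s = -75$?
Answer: $-60232$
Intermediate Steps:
$R = i \sqrt{101}$ ($R = \sqrt{-75 - 26} = \sqrt{-101} = i \sqrt{101} \approx 10.05 i$)
$f{\left(X \right)} = 0$ ($f{\left(X \right)} = \left(-4\right) 0 = 0$)
$l = 0$ ($l = \left(-1\right) 0 = 0$)
$-42271 + \left(l - 17961\right) = -42271 + \left(0 - 17961\right) = -42271 - 17961 = -60232$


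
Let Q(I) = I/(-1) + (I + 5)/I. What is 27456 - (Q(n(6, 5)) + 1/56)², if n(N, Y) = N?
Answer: 774432335/28224 ≈ 27439.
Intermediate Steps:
Q(I) = -I + (5 + I)/I (Q(I) = I*(-1) + (5 + I)/I = -I + (5 + I)/I)
27456 - (Q(n(6, 5)) + 1/56)² = 27456 - ((1 - 1*6 + 5/6) + 1/56)² = 27456 - ((1 - 6 + 5*(⅙)) + 1/56)² = 27456 - ((1 - 6 + ⅚) + 1/56)² = 27456 - (-25/6 + 1/56)² = 27456 - (-697/168)² = 27456 - 1*485809/28224 = 27456 - 485809/28224 = 774432335/28224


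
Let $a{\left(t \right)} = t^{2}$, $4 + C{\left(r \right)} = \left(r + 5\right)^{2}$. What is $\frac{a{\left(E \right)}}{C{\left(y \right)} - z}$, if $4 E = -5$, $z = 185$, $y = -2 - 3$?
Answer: $- \frac{25}{3024} \approx -0.0082672$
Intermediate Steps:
$y = -5$ ($y = -2 - 3 = -5$)
$E = - \frac{5}{4}$ ($E = \frac{1}{4} \left(-5\right) = - \frac{5}{4} \approx -1.25$)
$C{\left(r \right)} = -4 + \left(5 + r\right)^{2}$ ($C{\left(r \right)} = -4 + \left(r + 5\right)^{2} = -4 + \left(5 + r\right)^{2}$)
$\frac{a{\left(E \right)}}{C{\left(y \right)} - z} = \frac{\left(- \frac{5}{4}\right)^{2}}{\left(-4 + \left(5 - 5\right)^{2}\right) - 185} = \frac{25}{16 \left(\left(-4 + 0^{2}\right) - 185\right)} = \frac{25}{16 \left(\left(-4 + 0\right) - 185\right)} = \frac{25}{16 \left(-4 - 185\right)} = \frac{25}{16 \left(-189\right)} = \frac{25}{16} \left(- \frac{1}{189}\right) = - \frac{25}{3024}$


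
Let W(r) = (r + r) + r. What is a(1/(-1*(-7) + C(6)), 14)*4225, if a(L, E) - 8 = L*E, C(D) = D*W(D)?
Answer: 789230/23 ≈ 34314.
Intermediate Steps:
W(r) = 3*r (W(r) = 2*r + r = 3*r)
C(D) = 3*D² (C(D) = D*(3*D) = 3*D²)
a(L, E) = 8 + E*L (a(L, E) = 8 + L*E = 8 + E*L)
a(1/(-1*(-7) + C(6)), 14)*4225 = (8 + 14/(-1*(-7) + 3*6²))*4225 = (8 + 14/(7 + 3*36))*4225 = (8 + 14/(7 + 108))*4225 = (8 + 14/115)*4225 = (934/115)*4225 = 789230/23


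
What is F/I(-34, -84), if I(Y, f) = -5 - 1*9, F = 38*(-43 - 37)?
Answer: 1520/7 ≈ 217.14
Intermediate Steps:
F = -3040 (F = 38*(-80) = -3040)
I(Y, f) = -14 (I(Y, f) = -5 - 9 = -14)
F/I(-34, -84) = -3040/(-14) = -3040*(-1/14) = 1520/7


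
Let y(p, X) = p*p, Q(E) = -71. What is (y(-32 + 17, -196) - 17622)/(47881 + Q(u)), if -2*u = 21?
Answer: -17397/47810 ≈ -0.36388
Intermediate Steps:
u = -21/2 (u = -½*21 = -21/2 ≈ -10.500)
y(p, X) = p²
(y(-32 + 17, -196) - 17622)/(47881 + Q(u)) = ((-32 + 17)² - 17622)/(47881 - 71) = ((-15)² - 17622)/47810 = (225 - 17622)*(1/47810) = -17397*1/47810 = -17397/47810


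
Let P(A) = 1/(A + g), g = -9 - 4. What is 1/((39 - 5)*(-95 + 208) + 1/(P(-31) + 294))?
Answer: 12935/49696314 ≈ 0.00026028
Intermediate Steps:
g = -13
P(A) = 1/(-13 + A) (P(A) = 1/(A - 13) = 1/(-13 + A))
1/((39 - 5)*(-95 + 208) + 1/(P(-31) + 294)) = 1/((39 - 5)*(-95 + 208) + 1/(1/(-13 - 31) + 294)) = 1/(34*113 + 1/(1/(-44) + 294)) = 1/(3842 + 1/(-1/44 + 294)) = 1/(3842 + 1/(12935/44)) = 1/(3842 + 44/12935) = 1/(49696314/12935) = 12935/49696314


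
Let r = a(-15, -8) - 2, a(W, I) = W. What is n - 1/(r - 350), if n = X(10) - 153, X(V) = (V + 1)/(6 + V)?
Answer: -894363/5872 ≈ -152.31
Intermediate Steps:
X(V) = (1 + V)/(6 + V)
r = -17 (r = -15 - 2 = -17)
n = -2437/16 (n = (1 + 10)/(6 + 10) - 153 = 11/16 - 153 = -2437/16 ≈ -152.31)
n - 1/(r - 350) = -2437/16 - 1/(-17 - 350) = -2437/16 - 1/(-367) = -2437/16 - 1*(-1/367) = -2437/16 + 1/367 = -894363/5872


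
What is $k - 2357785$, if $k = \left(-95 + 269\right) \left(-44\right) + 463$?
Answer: $-2364978$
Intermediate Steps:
$k = -7193$ ($k = 174 \left(-44\right) + 463 = -7656 + 463 = -7193$)
$k - 2357785 = -7193 - 2357785 = -2364978$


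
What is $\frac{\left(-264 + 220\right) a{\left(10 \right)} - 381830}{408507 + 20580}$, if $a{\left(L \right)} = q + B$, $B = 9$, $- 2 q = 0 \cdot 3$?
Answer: $- \frac{382226}{429087} \approx -0.89079$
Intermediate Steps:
$q = 0$ ($q = - \frac{0 \cdot 3}{2} = \left(- \frac{1}{2}\right) 0 = 0$)
$a{\left(L \right)} = 9$ ($a{\left(L \right)} = 0 + 9 = 9$)
$\frac{\left(-264 + 220\right) a{\left(10 \right)} - 381830}{408507 + 20580} = \frac{\left(-264 + 220\right) 9 - 381830}{408507 + 20580} = \frac{\left(-44\right) 9 - 381830}{429087} = \left(-396 - 381830\right) \frac{1}{429087} = \left(-382226\right) \frac{1}{429087} = - \frac{382226}{429087}$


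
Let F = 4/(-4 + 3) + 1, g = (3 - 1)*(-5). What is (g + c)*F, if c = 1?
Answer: 27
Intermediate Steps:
g = -10 (g = 2*(-5) = -10)
F = -3 (F = 4/(-1) + 1 = 4*(-1) + 1 = -4 + 1 = -3)
(g + c)*F = (-10 + 1)*(-3) = -9*(-3) = 27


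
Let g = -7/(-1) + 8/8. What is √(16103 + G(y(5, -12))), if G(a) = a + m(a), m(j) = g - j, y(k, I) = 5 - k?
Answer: √16111 ≈ 126.93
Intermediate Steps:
g = 8 (g = -7*(-1) + 8*(⅛) = 7 + 1 = 8)
m(j) = 8 - j
G(a) = 8 (G(a) = a + (8 - a) = 8)
√(16103 + G(y(5, -12))) = √(16103 + 8) = √16111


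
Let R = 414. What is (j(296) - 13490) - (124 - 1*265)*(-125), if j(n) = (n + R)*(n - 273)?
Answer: -14785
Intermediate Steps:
j(n) = (-273 + n)*(414 + n) (j(n) = (n + 414)*(n - 273) = (414 + n)*(-273 + n) = (-273 + n)*(414 + n))
(j(296) - 13490) - (124 - 1*265)*(-125) = ((-113022 + 296² + 141*296) - 13490) - (124 - 1*265)*(-125) = ((-113022 + 87616 + 41736) - 13490) - (124 - 265)*(-125) = (16330 - 13490) - (-141)*(-125) = 2840 - 1*17625 = 2840 - 17625 = -14785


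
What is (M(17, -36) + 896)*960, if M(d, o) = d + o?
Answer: 841920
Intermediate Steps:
(M(17, -36) + 896)*960 = ((17 - 36) + 896)*960 = (-19 + 896)*960 = 877*960 = 841920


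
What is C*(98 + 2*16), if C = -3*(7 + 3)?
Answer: -3900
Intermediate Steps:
C = -30 (C = -3*10 = -30)
C*(98 + 2*16) = -30*(98 + 2*16) = -30*(98 + 32) = -30*130 = -3900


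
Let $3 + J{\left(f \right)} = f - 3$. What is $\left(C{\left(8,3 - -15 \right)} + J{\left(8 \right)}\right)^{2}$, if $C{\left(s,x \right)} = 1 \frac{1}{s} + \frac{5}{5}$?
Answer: $\frac{625}{64} \approx 9.7656$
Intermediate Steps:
$C{\left(s,x \right)} = 1 + \frac{1}{s}$ ($C{\left(s,x \right)} = \frac{1}{s} + 5 \cdot \frac{1}{5} = \frac{1}{s} + 1 = 1 + \frac{1}{s}$)
$J{\left(f \right)} = -6 + f$ ($J{\left(f \right)} = -3 + \left(f - 3\right) = -3 + \left(-3 + f\right) = -6 + f$)
$\left(C{\left(8,3 - -15 \right)} + J{\left(8 \right)}\right)^{2} = \left(\frac{1 + 8}{8} + \left(-6 + 8\right)\right)^{2} = \left(\frac{1}{8} \cdot 9 + 2\right)^{2} = \left(\frac{9}{8} + 2\right)^{2} = \left(\frac{25}{8}\right)^{2} = \frac{625}{64}$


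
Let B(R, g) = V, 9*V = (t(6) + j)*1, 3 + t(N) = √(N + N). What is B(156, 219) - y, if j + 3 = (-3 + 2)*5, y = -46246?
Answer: 416203/9 + 2*√3/9 ≈ 46245.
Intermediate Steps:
j = -8 (j = -3 + (-3 + 2)*5 = -3 - 1*5 = -3 - 5 = -8)
t(N) = -3 + √2*√N (t(N) = -3 + √(N + N) = -3 + √(2*N) = -3 + √2*√N)
V = -11/9 + 2*√3/9 (V = (((-3 + √2*√6) - 8)*1)/9 = (((-3 + 2*√3) - 8)*1)/9 = ((-11 + 2*√3)*1)/9 = (-11 + 2*√3)/9 = -11/9 + 2*√3/9 ≈ -0.83732)
B(R, g) = -11/9 + 2*√3/9
B(156, 219) - y = (-11/9 + 2*√3/9) - 1*(-46246) = (-11/9 + 2*√3/9) + 46246 = 416203/9 + 2*√3/9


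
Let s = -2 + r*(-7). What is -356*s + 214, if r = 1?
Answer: 3418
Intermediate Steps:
s = -9 (s = -2 + 1*(-7) = -2 - 7 = -9)
-356*s + 214 = -356*(-9) + 214 = 3204 + 214 = 3418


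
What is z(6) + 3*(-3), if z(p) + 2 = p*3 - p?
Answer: 1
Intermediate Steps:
z(p) = -2 + 2*p (z(p) = -2 + (p*3 - p) = -2 + (3*p - p) = -2 + 2*p)
z(6) + 3*(-3) = (-2 + 2*6) + 3*(-3) = (-2 + 12) - 9 = 10 - 9 = 1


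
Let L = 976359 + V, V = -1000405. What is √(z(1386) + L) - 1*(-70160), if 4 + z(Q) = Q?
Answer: 70160 + 2*I*√5666 ≈ 70160.0 + 150.55*I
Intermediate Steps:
z(Q) = -4 + Q
L = -24046 (L = 976359 - 1000405 = -24046)
√(z(1386) + L) - 1*(-70160) = √((-4 + 1386) - 24046) - 1*(-70160) = √(1382 - 24046) + 70160 = √(-22664) + 70160 = 2*I*√5666 + 70160 = 70160 + 2*I*√5666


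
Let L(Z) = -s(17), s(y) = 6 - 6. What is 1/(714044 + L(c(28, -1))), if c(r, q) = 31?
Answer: 1/714044 ≈ 1.4005e-6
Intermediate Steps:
s(y) = 0
L(Z) = 0 (L(Z) = -1*0 = 0)
1/(714044 + L(c(28, -1))) = 1/(714044 + 0) = 1/714044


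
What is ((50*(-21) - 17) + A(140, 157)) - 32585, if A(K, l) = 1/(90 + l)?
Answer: -8312043/247 ≈ -33652.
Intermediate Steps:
((50*(-21) - 17) + A(140, 157)) - 32585 = ((50*(-21) - 17) + 1/(90 + 157)) - 32585 = ((-1050 - 17) + 1/247) - 32585 = (-1067 + 1/247) - 32585 = -263548/247 - 32585 = -8312043/247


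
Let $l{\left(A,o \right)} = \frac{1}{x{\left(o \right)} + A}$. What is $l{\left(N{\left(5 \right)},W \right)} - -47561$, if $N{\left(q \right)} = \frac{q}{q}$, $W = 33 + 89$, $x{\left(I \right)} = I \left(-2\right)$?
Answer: $\frac{11557322}{243} \approx 47561.0$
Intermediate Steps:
$x{\left(I \right)} = - 2 I$
$W = 122$
$N{\left(q \right)} = 1$
$l{\left(A,o \right)} = \frac{1}{A - 2 o}$ ($l{\left(A,o \right)} = \frac{1}{- 2 o + A} = \frac{1}{A - 2 o}$)
$l{\left(N{\left(5 \right)},W \right)} - -47561 = \frac{1}{1 - 244} - -47561 = \frac{1}{1 - 244} + 47561 = \frac{1}{-243} + 47561 = - \frac{1}{243} + 47561 = \frac{11557322}{243}$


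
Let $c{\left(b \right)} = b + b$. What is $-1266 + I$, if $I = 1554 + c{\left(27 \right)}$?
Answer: $342$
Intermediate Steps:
$c{\left(b \right)} = 2 b$
$I = 1608$ ($I = 1554 + 2 \cdot 27 = 1554 + 54 = 1608$)
$-1266 + I = -1266 + 1608 = 342$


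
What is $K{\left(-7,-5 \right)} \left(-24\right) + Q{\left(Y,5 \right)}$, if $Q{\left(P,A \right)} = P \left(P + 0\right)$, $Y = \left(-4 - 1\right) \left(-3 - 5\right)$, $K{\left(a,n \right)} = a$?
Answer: $1768$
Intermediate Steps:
$Y = 40$ ($Y = \left(-5\right) \left(-8\right) = 40$)
$Q{\left(P,A \right)} = P^{2}$ ($Q{\left(P,A \right)} = P P = P^{2}$)
$K{\left(-7,-5 \right)} \left(-24\right) + Q{\left(Y,5 \right)} = \left(-7\right) \left(-24\right) + 40^{2} = 168 + 1600 = 1768$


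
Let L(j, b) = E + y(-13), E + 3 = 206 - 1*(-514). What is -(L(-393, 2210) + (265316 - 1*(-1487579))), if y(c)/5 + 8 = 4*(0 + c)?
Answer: -1753312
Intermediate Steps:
E = 717 (E = -3 + (206 - 1*(-514)) = -3 + (206 + 514) = -3 + 720 = 717)
y(c) = -40 + 20*c (y(c) = -40 + 5*(4*(0 + c)) = -40 + 5*(4*c) = -40 + 20*c)
L(j, b) = 417 (L(j, b) = 717 + (-40 + 20*(-13)) = 717 + (-40 - 260) = 717 - 300 = 417)
-(L(-393, 2210) + (265316 - 1*(-1487579))) = -(417 + (265316 - 1*(-1487579))) = -(417 + (265316 + 1487579)) = -(417 + 1752895) = -1*1753312 = -1753312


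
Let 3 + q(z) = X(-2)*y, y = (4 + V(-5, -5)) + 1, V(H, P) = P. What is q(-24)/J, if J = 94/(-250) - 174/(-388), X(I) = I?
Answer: -72750/1757 ≈ -41.406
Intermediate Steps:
J = 1757/24250 (J = 94*(-1/250) - 174*(-1/388) = -47/125 + 87/194 = 1757/24250 ≈ 0.072454)
y = 0 (y = (4 - 5) + 1 = -1 + 1 = 0)
q(z) = -3 (q(z) = -3 - 2*0 = -3 + 0 = -3)
q(-24)/J = -3/1757/24250 = -3*24250/1757 = -72750/1757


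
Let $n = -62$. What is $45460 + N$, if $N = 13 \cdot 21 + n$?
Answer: $45671$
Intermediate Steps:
$N = 211$ ($N = 13 \cdot 21 - 62 = 273 - 62 = 211$)
$45460 + N = 45460 + 211 = 45671$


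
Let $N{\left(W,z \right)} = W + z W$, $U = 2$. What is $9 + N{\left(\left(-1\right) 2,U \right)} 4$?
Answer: $-15$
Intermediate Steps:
$N{\left(W,z \right)} = W + W z$
$9 + N{\left(\left(-1\right) 2,U \right)} 4 = 9 + \left(-1\right) 2 \left(1 + 2\right) 4 = 9 + \left(-2\right) 3 \cdot 4 = 9 - 24 = -15$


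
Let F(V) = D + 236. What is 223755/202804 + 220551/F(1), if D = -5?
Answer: 2132395829/2230844 ≈ 955.87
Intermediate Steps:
F(V) = 231 (F(V) = -5 + 236 = 231)
223755/202804 + 220551/F(1) = 223755/202804 + 220551/231 = 223755*(1/202804) + 220551*(1/231) = 31965/28972 + 73517/77 = 2132395829/2230844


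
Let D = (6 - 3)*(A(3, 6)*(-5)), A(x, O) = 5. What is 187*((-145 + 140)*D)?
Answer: 70125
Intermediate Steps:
D = -75 (D = (6 - 3)*(5*(-5)) = 3*(-25) = -75)
187*((-145 + 140)*D) = 187*((-145 + 140)*(-75)) = 187*(-5*(-75)) = 187*375 = 70125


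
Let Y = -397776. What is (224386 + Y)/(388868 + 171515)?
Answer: -173390/560383 ≈ -0.30941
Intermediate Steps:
(224386 + Y)/(388868 + 171515) = (224386 - 397776)/(388868 + 171515) = -173390/560383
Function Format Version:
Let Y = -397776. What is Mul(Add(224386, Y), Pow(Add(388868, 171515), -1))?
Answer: Rational(-173390, 560383) ≈ -0.30941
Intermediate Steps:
Mul(Add(224386, Y), Pow(Add(388868, 171515), -1)) = Mul(Add(224386, -397776), Pow(Add(388868, 171515), -1)) = Mul(-173390, Pow(560383, -1)) = Mul(-173390, Rational(1, 560383)) = Rational(-173390, 560383)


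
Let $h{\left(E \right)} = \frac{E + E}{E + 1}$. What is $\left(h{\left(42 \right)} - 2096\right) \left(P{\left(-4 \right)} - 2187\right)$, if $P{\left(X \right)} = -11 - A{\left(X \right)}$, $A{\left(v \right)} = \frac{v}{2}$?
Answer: $\frac{197736624}{43} \approx 4.5985 \cdot 10^{6}$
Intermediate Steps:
$A{\left(v \right)} = \frac{v}{2}$ ($A{\left(v \right)} = v \frac{1}{2} = \frac{v}{2}$)
$P{\left(X \right)} = -11 - \frac{X}{2}$
$h{\left(E \right)} = \frac{2 E}{1 + E}$
$\left(h{\left(42 \right)} - 2096\right) \left(P{\left(-4 \right)} - 2187\right) = \left(2 \cdot 42 \frac{1}{1 + 42} - 2096\right) \left(\left(-11 - -2\right) - 2187\right) = \left(2 \cdot 42 \cdot \frac{1}{43} - 2096\right) \left(\left(-11 + 2\right) - 2187\right) = \left(2 \cdot 42 \cdot \frac{1}{43} - 2096\right) \left(-9 - 2187\right) = \left(\frac{84}{43} - 2096\right) \left(-2196\right) = \left(- \frac{90044}{43}\right) \left(-2196\right) = \frac{197736624}{43}$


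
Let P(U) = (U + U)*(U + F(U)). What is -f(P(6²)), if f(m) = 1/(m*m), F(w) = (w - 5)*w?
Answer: -1/6879707136 ≈ -1.4536e-10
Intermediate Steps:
F(w) = w*(-5 + w) (F(w) = (-5 + w)*w = w*(-5 + w))
P(U) = 2*U*(U + U*(-5 + U)) (P(U) = (U + U)*(U + U*(-5 + U)) = (2*U)*(U + U*(-5 + U)) = 2*U*(U + U*(-5 + U)))
f(m) = m⁻²
-f(P(6²)) = -1/(2*(6²)²*(-4 + 6²))² = -1/(2*36²*(-4 + 36))² = -1/(2*1296*32)² = -1/82944² = -1*1/6879707136 = -1/6879707136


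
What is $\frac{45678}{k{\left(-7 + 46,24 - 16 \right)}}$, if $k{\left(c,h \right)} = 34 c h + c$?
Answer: $\frac{15226}{3549} \approx 4.2902$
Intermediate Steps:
$k{\left(c,h \right)} = c + 34 c h$ ($k{\left(c,h \right)} = 34 c h + c = c + 34 c h$)
$\frac{45678}{k{\left(-7 + 46,24 - 16 \right)}} = \frac{45678}{\left(-7 + 46\right) \left(1 + 34 \left(24 - 16\right)\right)} = \frac{45678}{39 \left(1 + 34 \left(24 - 16\right)\right)} = \frac{45678}{39 \left(1 + 34 \cdot 8\right)} = \frac{45678}{39 \left(1 + 272\right)} = \frac{45678}{39 \cdot 273} = \frac{45678}{10647} = 45678 \cdot \frac{1}{10647} = \frac{15226}{3549}$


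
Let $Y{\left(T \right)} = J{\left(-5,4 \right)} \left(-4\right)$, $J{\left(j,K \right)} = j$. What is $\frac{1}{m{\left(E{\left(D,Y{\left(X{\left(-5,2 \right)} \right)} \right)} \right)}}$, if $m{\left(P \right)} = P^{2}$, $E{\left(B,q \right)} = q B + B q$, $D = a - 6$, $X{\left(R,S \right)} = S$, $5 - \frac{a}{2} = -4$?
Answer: $\frac{1}{230400} \approx 4.3403 \cdot 10^{-6}$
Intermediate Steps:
$a = 18$ ($a = 10 - -8 = 10 + 8 = 18$)
$D = 12$ ($D = 18 - 6 = 12$)
$Y{\left(T \right)} = 20$ ($Y{\left(T \right)} = \left(-5\right) \left(-4\right) = 20$)
$E{\left(B,q \right)} = 2 B q$ ($E{\left(B,q \right)} = B q + B q = 2 B q$)
$\frac{1}{m{\left(E{\left(D,Y{\left(X{\left(-5,2 \right)} \right)} \right)} \right)}} = \frac{1}{\left(2 \cdot 12 \cdot 20\right)^{2}} = \frac{1}{480^{2}} = \frac{1}{230400}$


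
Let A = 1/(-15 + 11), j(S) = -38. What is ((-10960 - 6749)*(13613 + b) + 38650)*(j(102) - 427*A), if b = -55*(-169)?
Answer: -55775379275/2 ≈ -2.7888e+10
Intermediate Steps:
b = 9295
A = -¼ (A = 1/(-4) = -¼ ≈ -0.25000)
((-10960 - 6749)*(13613 + b) + 38650)*(j(102) - 427*A) = ((-10960 - 6749)*(13613 + 9295) + 38650)*(-38 - 427*(-¼)) = (-17709*22908 + 38650)*(-38 + 427/4) = (-405677772 + 38650)*(275/4) = -405639122*275/4 = -55775379275/2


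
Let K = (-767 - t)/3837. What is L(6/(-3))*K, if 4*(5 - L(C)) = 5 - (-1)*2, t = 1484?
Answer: -29263/15348 ≈ -1.9066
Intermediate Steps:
K = -2251/3837 (K = (-767 - 1*1484)/3837 = (-767 - 1484)*(1/3837) = -2251*1/3837 = -2251/3837 ≈ -0.58666)
L(C) = 13/4 (L(C) = 5 - (5 - (-1)*2)/4 = 5 - (5 - 1*(-2))/4 = 5 - (5 + 2)/4 = 5 - ¼*7 = 5 - 7/4 = 13/4)
L(6/(-3))*K = (13/4)*(-2251/3837) = -29263/15348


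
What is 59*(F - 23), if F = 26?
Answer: 177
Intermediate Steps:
59*(F - 23) = 59*(26 - 23) = 59*3 = 177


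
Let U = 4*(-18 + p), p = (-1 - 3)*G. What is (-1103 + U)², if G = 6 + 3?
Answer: 1739761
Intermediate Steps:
G = 9
p = -36 (p = (-1 - 3)*9 = -4*9 = -36)
U = -216 (U = 4*(-18 - 36) = 4*(-54) = -216)
(-1103 + U)² = (-1103 - 216)² = (-1319)² = 1739761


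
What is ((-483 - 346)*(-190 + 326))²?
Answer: 12711209536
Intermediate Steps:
((-483 - 346)*(-190 + 326))² = (-829*136)² = (-112744)² = 12711209536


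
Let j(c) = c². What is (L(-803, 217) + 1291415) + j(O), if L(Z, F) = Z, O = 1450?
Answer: 3393112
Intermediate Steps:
(L(-803, 217) + 1291415) + j(O) = (-803 + 1291415) + 1450² = 1290612 + 2102500 = 3393112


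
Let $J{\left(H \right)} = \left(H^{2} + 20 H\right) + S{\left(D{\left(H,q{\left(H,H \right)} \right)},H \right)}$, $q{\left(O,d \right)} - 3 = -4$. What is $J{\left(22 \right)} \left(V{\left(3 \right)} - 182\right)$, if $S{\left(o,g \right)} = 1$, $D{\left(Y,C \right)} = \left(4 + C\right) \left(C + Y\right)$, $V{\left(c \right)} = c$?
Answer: $-165575$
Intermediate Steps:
$q{\left(O,d \right)} = -1$ ($q{\left(O,d \right)} = 3 - 4 = -1$)
$J{\left(H \right)} = 1 + H^{2} + 20 H$ ($J{\left(H \right)} = \left(H^{2} + 20 H\right) + 1 = 1 + H^{2} + 20 H$)
$J{\left(22 \right)} \left(V{\left(3 \right)} - 182\right) = \left(1 + 22^{2} + 20 \cdot 22\right) \left(3 - 182\right) = \left(1 + 484 + 440\right) \left(-179\right) = 925 \left(-179\right) = -165575$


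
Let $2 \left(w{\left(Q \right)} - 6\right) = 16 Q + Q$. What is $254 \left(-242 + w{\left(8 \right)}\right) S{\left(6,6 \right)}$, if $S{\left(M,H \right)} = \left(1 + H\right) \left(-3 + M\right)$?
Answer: $-896112$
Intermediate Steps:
$w{\left(Q \right)} = 6 + \frac{17 Q}{2}$ ($w{\left(Q \right)} = 6 + \frac{16 Q + Q}{2} = 6 + \frac{17 Q}{2}$)
$254 \left(-242 + w{\left(8 \right)}\right) S{\left(6,6 \right)} = 254 \left(-242 + \left(6 + \frac{17}{2} \cdot 8\right)\right) \left(-3 + 6 - 18 + 6 \cdot 6\right) = 254 \left(-242 + \left(6 + 68\right)\right) \left(-3 + 6 - 18 + 36\right) = 254 \left(-242 + 74\right) 21 = 254 \left(-168\right) 21 = \left(-42672\right) 21 = -896112$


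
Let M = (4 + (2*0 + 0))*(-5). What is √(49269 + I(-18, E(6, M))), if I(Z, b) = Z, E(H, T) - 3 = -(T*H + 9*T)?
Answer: √49251 ≈ 221.93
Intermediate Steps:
M = -20 (M = (4 + (0 + 0))*(-5) = (4 + 0)*(-5) = 4*(-5) = -20)
E(H, T) = 3 - 9*T - H*T (E(H, T) = 3 - (T*H + 9*T) = 3 - (H*T + 9*T) = 3 - (9*T + H*T) = 3 + (-9*T - H*T) = 3 - 9*T - H*T)
√(49269 + I(-18, E(6, M))) = √(49269 - 18) = √49251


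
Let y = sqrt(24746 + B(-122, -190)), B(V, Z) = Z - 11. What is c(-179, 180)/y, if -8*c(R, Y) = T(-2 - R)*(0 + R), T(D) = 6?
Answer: 537*sqrt(24545)/98180 ≈ 0.85690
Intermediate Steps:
B(V, Z) = -11 + Z
y = sqrt(24545) (y = sqrt(24746 + (-11 - 190)) = sqrt(24746 - 201) = sqrt(24545) ≈ 156.67)
c(R, Y) = -3*R/4 (c(R, Y) = -3*(0 + R)/4 = -3*R/4)
c(-179, 180)/y = (-3/4*(-179))/(sqrt(24545)) = 537*(sqrt(24545)/24545)/4 = 537*sqrt(24545)/98180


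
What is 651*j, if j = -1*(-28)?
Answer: 18228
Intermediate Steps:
j = 28
651*j = 651*28 = 18228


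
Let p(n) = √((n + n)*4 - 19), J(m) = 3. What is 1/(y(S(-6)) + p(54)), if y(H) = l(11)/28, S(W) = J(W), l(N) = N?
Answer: -308/323671 + 784*√413/323671 ≈ 0.048274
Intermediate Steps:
S(W) = 3
y(H) = 11/28
p(n) = √(-19 + 8*n) (p(n) = √((2*n)*4 - 19) = √(8*n - 19) = √(-19 + 8*n))
1/(y(S(-6)) + p(54)) = 1/(11/28 + √(-19 + 8*54)) = 1/(11/28 + √(-19 + 432)) = 1/(11/28 + √413)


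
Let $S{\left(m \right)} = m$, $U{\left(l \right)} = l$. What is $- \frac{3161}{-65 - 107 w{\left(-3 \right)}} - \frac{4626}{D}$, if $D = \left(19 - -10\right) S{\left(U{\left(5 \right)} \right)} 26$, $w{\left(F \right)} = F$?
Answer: $- \frac{6550613}{482560} \approx -13.575$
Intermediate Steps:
$D = 3770$ ($D = \left(19 - -10\right) 5 \cdot 26 = \left(19 + 10\right) 5 \cdot 26 = 29 \cdot 5 \cdot 26 = 145 \cdot 26 = 3770$)
$- \frac{3161}{-65 - 107 w{\left(-3 \right)}} - \frac{4626}{D} = - \frac{3161}{-65 - -321} - \frac{4626}{3770} = - \frac{3161}{-65 + 321} - \frac{2313}{1885} = - \frac{3161}{256} - \frac{2313}{1885} = - \frac{6550613}{482560}$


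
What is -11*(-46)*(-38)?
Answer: -19228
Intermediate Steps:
-11*(-46)*(-38) = 506*(-38) = -19228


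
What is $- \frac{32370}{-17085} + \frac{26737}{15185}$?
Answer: $\frac{63222673}{17295715} \approx 3.6554$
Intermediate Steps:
$- \frac{32370}{-17085} + \frac{26737}{15185} = \left(-32370\right) \left(- \frac{1}{17085}\right) + 26737 \cdot \frac{1}{15185} = \frac{2158}{1139} + \frac{26737}{15185} = \frac{63222673}{17295715}$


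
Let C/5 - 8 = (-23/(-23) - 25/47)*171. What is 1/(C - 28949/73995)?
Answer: 3477765/1529595947 ≈ 0.0022736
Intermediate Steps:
C = 20690/47 (C = 40 + 5*((-23/(-23) - 25/47)*171) = 40 + 5*((-23*(-1/23) - 25*1/47)*171) = 40 + 5*((1 - 25/47)*171) = 40 + 5*((22/47)*171) = 40 + 5*(3762/47) = 40 + 18810/47 = 20690/47 ≈ 440.21)
1/(C - 28949/73995) = 1/(20690/47 - 28949/73995) = 1/(1529595947/3477765) = 3477765/1529595947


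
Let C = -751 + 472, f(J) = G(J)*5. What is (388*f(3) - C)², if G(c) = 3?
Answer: 37197801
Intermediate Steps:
f(J) = 15 (f(J) = 3*5 = 15)
C = -279
(388*f(3) - C)² = (388*15 - 1*(-279))² = (5820 + 279)² = 6099² = 37197801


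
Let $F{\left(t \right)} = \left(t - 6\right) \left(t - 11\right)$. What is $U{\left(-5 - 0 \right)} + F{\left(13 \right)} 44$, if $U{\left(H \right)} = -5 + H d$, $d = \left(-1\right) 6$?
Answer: $641$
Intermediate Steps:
$F{\left(t \right)} = \left(-11 + t\right) \left(-6 + t\right)$ ($F{\left(t \right)} = \left(-6 + t\right) \left(-11 + t\right) = \left(-11 + t\right) \left(-6 + t\right)$)
$d = -6$
$U{\left(H \right)} = -5 - 6 H$ ($U{\left(H \right)} = -5 + H \left(-6\right) = -5 - 6 H$)
$U{\left(-5 - 0 \right)} + F{\left(13 \right)} 44 = \left(-5 - 6 \left(-5 - 0\right)\right) + \left(66 + 13^{2} - 221\right) 44 = \left(-5 - 6 \left(-5 + 0\right)\right) + \left(66 + 169 - 221\right) 44 = \left(-5 - -30\right) + 14 \cdot 44 = \left(-5 + 30\right) + 616 = 25 + 616 = 641$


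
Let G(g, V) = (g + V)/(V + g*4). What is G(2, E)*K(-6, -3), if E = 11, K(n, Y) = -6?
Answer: -78/19 ≈ -4.1053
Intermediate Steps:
G(g, V) = (V + g)/(V + 4*g)
G(2, E)*K(-6, -3) = ((11 + 2)/(11 + 4*2))*(-6) = (13/(11 + 8))*(-6) = (13/19)*(-6) = -78/19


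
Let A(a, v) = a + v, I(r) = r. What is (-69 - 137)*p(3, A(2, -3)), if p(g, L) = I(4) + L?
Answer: -618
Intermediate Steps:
p(g, L) = 4 + L
(-69 - 137)*p(3, A(2, -3)) = (-69 - 137)*(4 + (2 - 3)) = -206*(4 - 1) = -206*3 = -618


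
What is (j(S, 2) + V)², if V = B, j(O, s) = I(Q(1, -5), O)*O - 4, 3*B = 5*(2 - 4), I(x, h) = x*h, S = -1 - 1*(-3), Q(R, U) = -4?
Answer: 4900/9 ≈ 544.44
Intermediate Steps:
S = 2 (S = -1 + 3 = 2)
I(x, h) = h*x
B = -10/3 (B = (5*(2 - 4))/3 = (5*(-2))/3 = (⅓)*(-10) = -10/3 ≈ -3.3333)
j(O, s) = -4 - 4*O² (j(O, s) = (O*(-4))*O - 4 = (-4*O)*O - 4 = -4*O² - 4 = -4 - 4*O²)
V = -10/3 ≈ -3.3333
(j(S, 2) + V)² = ((-4 - 4*2²) - 10/3)² = ((-4 - 4*4) - 10/3)² = ((-4 - 16) - 10/3)² = (-20 - 10/3)² = (-70/3)² = 4900/9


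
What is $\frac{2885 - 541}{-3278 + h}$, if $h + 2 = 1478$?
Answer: $- \frac{1172}{901} \approx -1.3008$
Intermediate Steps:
$h = 1476$ ($h = -2 + 1478 = 1476$)
$\frac{2885 - 541}{-3278 + h} = \frac{2885 - 541}{-3278 + 1476} = \frac{2344}{-1802} = 2344 \left(- \frac{1}{1802}\right) = - \frac{1172}{901}$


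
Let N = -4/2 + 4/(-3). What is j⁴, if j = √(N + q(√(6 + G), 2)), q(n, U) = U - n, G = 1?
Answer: 79/9 + 8*√7/3 ≈ 15.833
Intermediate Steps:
N = -10/3 (N = -4*½ + 4*(-⅓) = -2 - 4/3 = -10/3 ≈ -3.3333)
j = √(-4/3 - √7) (j = √(-10/3 + (2 - √(6 + 1))) = √(-10/3 + (2 - √7)) = √(-4/3 - √7) ≈ 1.9948*I)
j⁴ = (√(-12 - 9*√7)/3)⁴ = (-12 - 9*√7)²/81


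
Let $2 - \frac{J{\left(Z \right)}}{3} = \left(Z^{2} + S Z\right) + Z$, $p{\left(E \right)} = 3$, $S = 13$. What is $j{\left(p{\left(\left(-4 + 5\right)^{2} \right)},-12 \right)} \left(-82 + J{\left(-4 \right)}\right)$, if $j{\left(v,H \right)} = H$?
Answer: $-528$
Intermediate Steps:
$J{\left(Z \right)} = 6 - 42 Z - 3 Z^{2}$ ($J{\left(Z \right)} = 6 - 3 \left(\left(Z^{2} + 13 Z\right) + Z\right) = 6 - 3 \left(Z^{2} + 14 Z\right) = 6 - \left(3 Z^{2} + 42 Z\right) = 6 - 42 Z - 3 Z^{2}$)
$j{\left(p{\left(\left(-4 + 5\right)^{2} \right)},-12 \right)} \left(-82 + J{\left(-4 \right)}\right) = - 12 \left(-82 - \left(-174 + 48\right)\right) = - 12 \left(-82 + \left(6 + 168 - 48\right)\right) = - 12 \left(-82 + 126\right) = \left(-12\right) 44 = -528$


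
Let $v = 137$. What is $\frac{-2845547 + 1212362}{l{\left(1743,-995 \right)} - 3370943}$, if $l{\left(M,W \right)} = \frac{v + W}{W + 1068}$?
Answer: $\frac{119222505}{246079697} \approx 0.48449$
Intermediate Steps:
$l{\left(M,W \right)} = \frac{137 + W}{1068 + W}$ ($l{\left(M,W \right)} = \frac{137 + W}{W + 1068} = \frac{137 + W}{1068 + W}$)
$\frac{-2845547 + 1212362}{l{\left(1743,-995 \right)} - 3370943} = \frac{-2845547 + 1212362}{\frac{137 - 995}{1068 - 995} - 3370943} = - \frac{1633185}{\frac{1}{73} \left(-858\right) - 3370943} = - \frac{1633185}{- \frac{858}{73} - 3370943} = - \frac{1633185}{- \frac{246079697}{73}} = \left(-1633185\right) \left(- \frac{73}{246079697}\right) = \frac{119222505}{246079697}$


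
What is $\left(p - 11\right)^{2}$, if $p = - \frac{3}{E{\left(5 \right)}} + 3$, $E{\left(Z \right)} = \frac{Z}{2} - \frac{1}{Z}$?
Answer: $\frac{45796}{529} \approx 86.571$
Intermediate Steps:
$E{\left(Z \right)} = \frac{Z}{2} - \frac{1}{Z}$ ($E{\left(Z \right)} = Z \frac{1}{2} - \frac{1}{Z} = \frac{Z}{2} - \frac{1}{Z}$)
$p = \frac{39}{23}$ ($p = - \frac{3}{\frac{1}{2} \cdot 5 - \frac{1}{5}} + 3 = - \frac{3}{\frac{5}{2} - \frac{1}{5}} + 3 = - \frac{3}{\frac{23}{10}} + 3 = \left(-3\right) \frac{10}{23} + 3 = - \frac{30}{23} + 3 = \frac{39}{23} \approx 1.6957$)
$\left(p - 11\right)^{2} = \left(\frac{39}{23} - 11\right)^{2} = \left(- \frac{214}{23}\right)^{2} = \frac{45796}{529}$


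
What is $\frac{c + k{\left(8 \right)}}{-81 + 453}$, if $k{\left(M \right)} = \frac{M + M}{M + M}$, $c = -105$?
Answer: $- \frac{26}{93} \approx -0.27957$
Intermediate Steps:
$k{\left(M \right)} = 1$ ($k{\left(M \right)} = \frac{2 M}{2 M} = 2 M \frac{1}{2 M} = 1$)
$\frac{c + k{\left(8 \right)}}{-81 + 453} = \frac{-105 + 1}{-81 + 453} = - \frac{104}{372} = \left(-104\right) \frac{1}{372} = - \frac{26}{93}$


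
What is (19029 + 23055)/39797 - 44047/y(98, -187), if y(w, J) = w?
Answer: -1748814227/3900106 ≈ -448.40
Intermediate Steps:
(19029 + 23055)/39797 - 44047/y(98, -187) = (19029 + 23055)/39797 - 44047/98 = 42084*(1/39797) - 44047*1/98 = 42084/39797 - 44047/98 = -1748814227/3900106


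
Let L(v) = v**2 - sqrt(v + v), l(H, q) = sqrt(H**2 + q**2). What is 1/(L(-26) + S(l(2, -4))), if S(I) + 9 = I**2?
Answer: 687/472021 + 2*I*sqrt(13)/472021 ≈ 0.0014554 + 1.5277e-5*I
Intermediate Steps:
L(v) = v**2 - sqrt(2)*sqrt(v) (L(v) = v**2 - sqrt(2*v) = v**2 - sqrt(2)*sqrt(v))
S(I) = -9 + I**2
1/(L(-26) + S(l(2, -4))) = 1/(((-26)**2 - sqrt(2)*sqrt(-26)) + (-9 + (sqrt(2**2 + (-4)**2))**2)) = 1/((676 - sqrt(2)*I*sqrt(26)) + (-9 + (sqrt(4 + 16))**2)) = 1/((676 - 2*I*sqrt(13)) + (-9 + (sqrt(20))**2)) = 1/((676 - 2*I*sqrt(13)) + (-9 + (2*sqrt(5))**2)) = 1/((676 - 2*I*sqrt(13)) + (-9 + 20)) = 1/((676 - 2*I*sqrt(13)) + 11) = 1/(687 - 2*I*sqrt(13))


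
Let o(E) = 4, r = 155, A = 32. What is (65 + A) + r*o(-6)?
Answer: 717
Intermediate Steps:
(65 + A) + r*o(-6) = (65 + 32) + 155*4 = 97 + 620 = 717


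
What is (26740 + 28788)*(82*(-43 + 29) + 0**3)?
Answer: -63746144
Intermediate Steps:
(26740 + 28788)*(82*(-43 + 29) + 0**3) = 55528*(82*(-14) + 0) = 55528*(-1148 + 0) = 55528*(-1148) = -63746144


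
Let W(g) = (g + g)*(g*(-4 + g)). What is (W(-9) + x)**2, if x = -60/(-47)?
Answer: 9785562084/2209 ≈ 4.4299e+6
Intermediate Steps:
W(g) = 2*g**2*(-4 + g) (W(g) = (2*g)*(g*(-4 + g)) = 2*g**2*(-4 + g))
x = 60/47 (x = -60*(-1/47) = 60/47 ≈ 1.2766)
(W(-9) + x)**2 = (2*(-9)**2*(-4 - 9) + 60/47)**2 = (2*81*(-13) + 60/47)**2 = (-2106 + 60/47)**2 = (-98922/47)**2 = 9785562084/2209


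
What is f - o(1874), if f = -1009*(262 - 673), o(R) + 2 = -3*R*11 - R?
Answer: 478417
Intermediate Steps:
o(R) = -2 - 34*R (o(R) = -2 + (-3*R*11 - R) = -2 + (-33*R - R) = -2 - 34*R)
f = 414699 (f = -1009*(-411) = 414699)
f - o(1874) = 414699 - (-2 - 34*1874) = 414699 - (-2 - 63716) = 414699 - 1*(-63718) = 414699 + 63718 = 478417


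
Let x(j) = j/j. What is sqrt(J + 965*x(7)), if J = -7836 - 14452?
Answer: I*sqrt(21323) ≈ 146.02*I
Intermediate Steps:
x(j) = 1
J = -22288
sqrt(J + 965*x(7)) = sqrt(-22288 + 965*1) = sqrt(-22288 + 965) = sqrt(-21323) = I*sqrt(21323)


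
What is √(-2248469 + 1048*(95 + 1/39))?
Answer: I*√3268449717/39 ≈ 1465.9*I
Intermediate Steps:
√(-2248469 + 1048*(95 + 1/39)) = √(-2248469 + 1048*(3706/39)) = √(-2248469 + 3883888/39) = √(-83806403/39) = I*√3268449717/39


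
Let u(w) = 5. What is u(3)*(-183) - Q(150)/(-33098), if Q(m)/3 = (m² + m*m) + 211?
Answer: -30149037/33098 ≈ -910.90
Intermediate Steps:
Q(m) = 633 + 6*m² (Q(m) = 3*((m² + m*m) + 211) = 3*((m² + m²) + 211) = 3*(2*m² + 211) = 3*(211 + 2*m²) = 633 + 6*m²)
u(3)*(-183) - Q(150)/(-33098) = 5*(-183) - (633 + 6*150²)/(-33098) = -915 - (633 + 6*22500)*(-1)/33098 = -915 - (633 + 135000)*(-1)/33098 = -915 - 135633*(-1)/33098 = -915 - 1*(-135633/33098) = -915 + 135633/33098 = -30149037/33098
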